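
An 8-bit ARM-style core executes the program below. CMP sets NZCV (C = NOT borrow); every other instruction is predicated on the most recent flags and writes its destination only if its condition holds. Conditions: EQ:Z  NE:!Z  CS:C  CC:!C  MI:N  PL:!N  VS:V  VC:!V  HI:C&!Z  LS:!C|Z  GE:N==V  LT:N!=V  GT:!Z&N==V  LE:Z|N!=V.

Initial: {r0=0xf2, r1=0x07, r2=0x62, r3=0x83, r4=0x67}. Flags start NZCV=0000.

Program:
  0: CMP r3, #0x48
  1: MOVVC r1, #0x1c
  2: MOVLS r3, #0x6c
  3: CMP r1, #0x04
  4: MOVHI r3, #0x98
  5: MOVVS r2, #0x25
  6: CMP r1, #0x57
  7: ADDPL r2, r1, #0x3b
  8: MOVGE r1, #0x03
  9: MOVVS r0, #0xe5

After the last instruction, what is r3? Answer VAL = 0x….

VAL = 0x98

0: ✓ CMP  NZCV=0011
1: · MOVVC
2: · MOVLS
3: ✓ CMP  NZCV=0010
4: ✓ MOVHI  r3←0x98
5: · MOVVS
6: ✓ CMP  NZCV=1000
7: · ADDPL
8: · MOVGE
9: · MOVVS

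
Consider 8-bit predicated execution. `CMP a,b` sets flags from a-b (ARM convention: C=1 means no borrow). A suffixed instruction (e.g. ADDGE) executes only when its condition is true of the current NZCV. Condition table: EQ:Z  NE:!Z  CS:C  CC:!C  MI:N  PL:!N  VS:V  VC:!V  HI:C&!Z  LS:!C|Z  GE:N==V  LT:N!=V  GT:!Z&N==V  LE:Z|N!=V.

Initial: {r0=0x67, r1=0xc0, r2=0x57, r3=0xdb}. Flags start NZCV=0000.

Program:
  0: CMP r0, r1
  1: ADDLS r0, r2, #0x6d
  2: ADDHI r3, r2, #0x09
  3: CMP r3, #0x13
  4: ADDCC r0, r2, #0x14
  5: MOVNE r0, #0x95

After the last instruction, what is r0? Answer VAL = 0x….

VAL = 0x95

[0] flags=1001 → (cmp)
[1] flags=1001 LS?T → r0=0xc4
[2] flags=1001 HI?F → skip
[3] flags=1010 → (cmp)
[4] flags=1010 CC?F → skip
[5] flags=1010 NE?T → r0=0x95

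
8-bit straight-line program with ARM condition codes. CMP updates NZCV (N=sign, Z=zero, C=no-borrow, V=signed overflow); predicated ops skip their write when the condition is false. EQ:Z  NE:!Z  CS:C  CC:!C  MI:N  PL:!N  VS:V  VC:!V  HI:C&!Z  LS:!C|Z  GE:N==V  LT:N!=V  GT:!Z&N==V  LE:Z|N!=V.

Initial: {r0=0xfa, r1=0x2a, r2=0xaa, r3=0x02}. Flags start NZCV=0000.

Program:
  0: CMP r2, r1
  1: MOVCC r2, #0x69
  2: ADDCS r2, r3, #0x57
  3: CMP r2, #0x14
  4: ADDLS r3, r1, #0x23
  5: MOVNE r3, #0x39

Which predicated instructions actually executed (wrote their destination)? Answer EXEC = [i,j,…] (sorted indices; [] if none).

EXEC = [2,5]

[0] flags=1010 → (cmp)
[1] flags=1010 CC?F → skip
[2] flags=1010 CS?T → r2=0x59
[3] flags=0010 → (cmp)
[4] flags=0010 LS?F → skip
[5] flags=0010 NE?T → r3=0x39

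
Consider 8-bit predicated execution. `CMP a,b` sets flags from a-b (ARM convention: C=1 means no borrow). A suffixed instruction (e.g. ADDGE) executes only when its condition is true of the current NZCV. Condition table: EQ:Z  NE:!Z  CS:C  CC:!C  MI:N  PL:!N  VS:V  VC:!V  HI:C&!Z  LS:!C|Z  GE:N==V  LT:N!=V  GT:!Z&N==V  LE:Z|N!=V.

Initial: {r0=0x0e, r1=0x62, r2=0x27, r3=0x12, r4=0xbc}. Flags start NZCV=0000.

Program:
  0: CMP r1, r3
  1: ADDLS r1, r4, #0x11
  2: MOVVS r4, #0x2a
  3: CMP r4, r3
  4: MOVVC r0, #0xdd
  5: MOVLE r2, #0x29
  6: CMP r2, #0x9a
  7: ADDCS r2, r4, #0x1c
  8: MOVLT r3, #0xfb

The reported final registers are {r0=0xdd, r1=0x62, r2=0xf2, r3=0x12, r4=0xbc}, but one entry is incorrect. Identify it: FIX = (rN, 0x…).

[0] flags=0010 → (cmp)
[1] flags=0010 LS?F → skip
[2] flags=0010 VS?F → skip
[3] flags=1010 → (cmp)
[4] flags=1010 VC?T → r0=0xdd
[5] flags=1010 LE?T → r2=0x29
[6] flags=1001 → (cmp)
[7] flags=1001 CS?F → skip
[8] flags=1001 LT?F → skip

FIX = (r2, 0x29)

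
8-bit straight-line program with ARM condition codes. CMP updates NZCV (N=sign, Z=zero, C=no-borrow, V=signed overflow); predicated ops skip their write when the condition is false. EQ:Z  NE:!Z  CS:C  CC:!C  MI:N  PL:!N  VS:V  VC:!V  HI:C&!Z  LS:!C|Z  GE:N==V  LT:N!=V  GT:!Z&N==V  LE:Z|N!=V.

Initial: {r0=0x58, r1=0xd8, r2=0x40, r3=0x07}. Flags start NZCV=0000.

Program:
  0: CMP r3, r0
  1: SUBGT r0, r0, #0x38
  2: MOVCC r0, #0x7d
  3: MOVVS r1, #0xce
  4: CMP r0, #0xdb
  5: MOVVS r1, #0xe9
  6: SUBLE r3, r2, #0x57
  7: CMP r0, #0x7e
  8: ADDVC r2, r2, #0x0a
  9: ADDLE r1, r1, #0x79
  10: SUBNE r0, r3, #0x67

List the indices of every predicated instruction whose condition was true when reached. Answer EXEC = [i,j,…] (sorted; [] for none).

EXEC = [2,5,8,9,10]

[0] flags=1000 → (cmp)
[1] flags=1000 GT?F → skip
[2] flags=1000 CC?T → r0=0x7d
[3] flags=1000 VS?F → skip
[4] flags=1001 → (cmp)
[5] flags=1001 VS?T → r1=0xe9
[6] flags=1001 LE?F → skip
[7] flags=1000 → (cmp)
[8] flags=1000 VC?T → r2=0x4a
[9] flags=1000 LE?T → r1=0x62
[10] flags=1000 NE?T → r0=0xa0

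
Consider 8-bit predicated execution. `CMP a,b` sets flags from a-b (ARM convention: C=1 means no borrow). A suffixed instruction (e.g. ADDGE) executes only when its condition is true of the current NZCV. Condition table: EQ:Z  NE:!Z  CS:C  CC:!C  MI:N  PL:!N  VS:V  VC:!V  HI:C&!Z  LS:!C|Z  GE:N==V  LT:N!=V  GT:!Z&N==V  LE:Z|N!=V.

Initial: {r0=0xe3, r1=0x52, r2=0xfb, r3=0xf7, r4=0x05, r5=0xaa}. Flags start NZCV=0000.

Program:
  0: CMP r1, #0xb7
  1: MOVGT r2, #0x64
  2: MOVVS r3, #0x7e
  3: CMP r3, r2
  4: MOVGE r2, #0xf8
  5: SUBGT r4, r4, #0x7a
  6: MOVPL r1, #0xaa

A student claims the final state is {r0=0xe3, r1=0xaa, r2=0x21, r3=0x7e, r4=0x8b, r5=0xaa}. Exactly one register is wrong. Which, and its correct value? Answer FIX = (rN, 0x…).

FIX = (r2, 0xf8)

[0] flags=1001 → (cmp)
[1] flags=1001 GT?T → r2=0x64
[2] flags=1001 VS?T → r3=0x7e
[3] flags=0010 → (cmp)
[4] flags=0010 GE?T → r2=0xf8
[5] flags=0010 GT?T → r4=0x8b
[6] flags=0010 PL?T → r1=0xaa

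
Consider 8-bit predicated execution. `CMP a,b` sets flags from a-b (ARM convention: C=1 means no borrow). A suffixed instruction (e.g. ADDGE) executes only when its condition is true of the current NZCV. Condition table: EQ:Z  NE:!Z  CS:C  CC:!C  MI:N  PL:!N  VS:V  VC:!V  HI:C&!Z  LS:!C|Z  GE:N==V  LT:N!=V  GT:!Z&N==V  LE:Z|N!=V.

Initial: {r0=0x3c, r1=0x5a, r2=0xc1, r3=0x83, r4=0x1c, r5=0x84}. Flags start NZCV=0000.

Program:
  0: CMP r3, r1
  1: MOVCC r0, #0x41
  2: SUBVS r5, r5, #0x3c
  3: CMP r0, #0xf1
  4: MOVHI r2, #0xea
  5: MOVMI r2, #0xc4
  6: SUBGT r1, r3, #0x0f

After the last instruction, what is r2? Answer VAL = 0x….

[0] flags=0011 → (cmp)
[1] flags=0011 CC?F → skip
[2] flags=0011 VS?T → r5=0x48
[3] flags=0000 → (cmp)
[4] flags=0000 HI?F → skip
[5] flags=0000 MI?F → skip
[6] flags=0000 GT?T → r1=0x74

VAL = 0xc1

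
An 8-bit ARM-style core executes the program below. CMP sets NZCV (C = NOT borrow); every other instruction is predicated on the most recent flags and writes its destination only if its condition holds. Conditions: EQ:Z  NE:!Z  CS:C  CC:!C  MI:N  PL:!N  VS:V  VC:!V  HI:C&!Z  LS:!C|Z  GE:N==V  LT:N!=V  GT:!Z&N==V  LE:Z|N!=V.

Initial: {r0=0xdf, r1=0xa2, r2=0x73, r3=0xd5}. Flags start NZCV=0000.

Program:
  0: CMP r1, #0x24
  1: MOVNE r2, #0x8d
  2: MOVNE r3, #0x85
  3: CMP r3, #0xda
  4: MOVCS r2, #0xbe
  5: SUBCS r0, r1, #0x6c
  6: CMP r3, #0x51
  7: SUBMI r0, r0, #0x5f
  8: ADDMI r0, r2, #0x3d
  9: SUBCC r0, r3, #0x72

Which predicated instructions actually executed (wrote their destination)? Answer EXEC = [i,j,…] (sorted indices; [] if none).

EXEC = [1,2]

0: ✓ CMP  NZCV=0011
1: ✓ MOVNE  r2←0x8d
2: ✓ MOVNE  r3←0x85
3: ✓ CMP  NZCV=1000
4: · MOVCS
5: · SUBCS
6: ✓ CMP  NZCV=0011
7: · SUBMI
8: · ADDMI
9: · SUBCC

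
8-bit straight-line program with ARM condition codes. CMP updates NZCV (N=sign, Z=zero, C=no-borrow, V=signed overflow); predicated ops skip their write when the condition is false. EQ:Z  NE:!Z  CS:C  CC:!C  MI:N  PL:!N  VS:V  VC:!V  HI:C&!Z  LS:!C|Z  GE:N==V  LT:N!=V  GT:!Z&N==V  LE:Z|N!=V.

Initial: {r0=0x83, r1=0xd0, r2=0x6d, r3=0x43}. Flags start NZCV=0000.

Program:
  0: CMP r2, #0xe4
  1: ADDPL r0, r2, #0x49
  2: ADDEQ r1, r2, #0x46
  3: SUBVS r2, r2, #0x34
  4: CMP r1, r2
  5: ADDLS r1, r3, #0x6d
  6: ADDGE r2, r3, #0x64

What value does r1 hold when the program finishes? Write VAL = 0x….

[0] flags=1001 → (cmp)
[1] flags=1001 PL?F → skip
[2] flags=1001 EQ?F → skip
[3] flags=1001 VS?T → r2=0x39
[4] flags=1010 → (cmp)
[5] flags=1010 LS?F → skip
[6] flags=1010 GE?F → skip

VAL = 0xd0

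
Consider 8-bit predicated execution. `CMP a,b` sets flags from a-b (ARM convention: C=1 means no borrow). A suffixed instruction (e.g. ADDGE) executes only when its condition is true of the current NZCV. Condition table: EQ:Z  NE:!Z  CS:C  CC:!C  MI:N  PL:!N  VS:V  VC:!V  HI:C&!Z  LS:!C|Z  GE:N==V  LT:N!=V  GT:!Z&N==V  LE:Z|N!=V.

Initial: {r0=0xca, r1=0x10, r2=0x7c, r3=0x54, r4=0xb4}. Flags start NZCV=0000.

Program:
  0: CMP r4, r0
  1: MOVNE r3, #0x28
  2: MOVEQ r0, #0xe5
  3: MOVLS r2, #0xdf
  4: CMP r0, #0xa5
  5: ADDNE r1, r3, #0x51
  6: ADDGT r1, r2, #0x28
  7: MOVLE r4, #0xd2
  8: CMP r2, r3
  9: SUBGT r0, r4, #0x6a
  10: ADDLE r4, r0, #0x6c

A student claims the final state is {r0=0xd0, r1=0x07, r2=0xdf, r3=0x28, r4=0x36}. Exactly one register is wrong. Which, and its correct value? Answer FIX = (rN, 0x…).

0: ✓ CMP  NZCV=1000
1: ✓ MOVNE  r3←0x28
2: · MOVEQ
3: ✓ MOVLS  r2←0xdf
4: ✓ CMP  NZCV=0010
5: ✓ ADDNE  r1←0x79
6: ✓ ADDGT  r1←0x07
7: · MOVLE
8: ✓ CMP  NZCV=1010
9: · SUBGT
10: ✓ ADDLE  r4←0x36

FIX = (r0, 0xca)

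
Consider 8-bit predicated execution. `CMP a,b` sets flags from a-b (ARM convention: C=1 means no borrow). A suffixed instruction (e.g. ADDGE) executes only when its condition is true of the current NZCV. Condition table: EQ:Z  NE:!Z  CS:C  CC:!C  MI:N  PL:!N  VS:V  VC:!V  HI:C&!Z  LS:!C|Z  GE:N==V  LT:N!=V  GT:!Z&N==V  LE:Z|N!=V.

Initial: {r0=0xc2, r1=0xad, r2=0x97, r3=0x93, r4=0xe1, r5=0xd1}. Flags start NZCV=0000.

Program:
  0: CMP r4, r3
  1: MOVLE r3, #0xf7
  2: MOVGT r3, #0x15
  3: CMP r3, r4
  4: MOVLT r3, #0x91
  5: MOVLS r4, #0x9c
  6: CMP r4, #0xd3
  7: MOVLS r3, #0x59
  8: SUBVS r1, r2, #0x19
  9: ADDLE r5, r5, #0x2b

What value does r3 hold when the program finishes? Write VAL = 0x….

0: ✓ CMP  NZCV=0010
1: · MOVLE
2: ✓ MOVGT  r3←0x15
3: ✓ CMP  NZCV=0000
4: · MOVLT
5: ✓ MOVLS  r4←0x9c
6: ✓ CMP  NZCV=1000
7: ✓ MOVLS  r3←0x59
8: · SUBVS
9: ✓ ADDLE  r5←0xfc

VAL = 0x59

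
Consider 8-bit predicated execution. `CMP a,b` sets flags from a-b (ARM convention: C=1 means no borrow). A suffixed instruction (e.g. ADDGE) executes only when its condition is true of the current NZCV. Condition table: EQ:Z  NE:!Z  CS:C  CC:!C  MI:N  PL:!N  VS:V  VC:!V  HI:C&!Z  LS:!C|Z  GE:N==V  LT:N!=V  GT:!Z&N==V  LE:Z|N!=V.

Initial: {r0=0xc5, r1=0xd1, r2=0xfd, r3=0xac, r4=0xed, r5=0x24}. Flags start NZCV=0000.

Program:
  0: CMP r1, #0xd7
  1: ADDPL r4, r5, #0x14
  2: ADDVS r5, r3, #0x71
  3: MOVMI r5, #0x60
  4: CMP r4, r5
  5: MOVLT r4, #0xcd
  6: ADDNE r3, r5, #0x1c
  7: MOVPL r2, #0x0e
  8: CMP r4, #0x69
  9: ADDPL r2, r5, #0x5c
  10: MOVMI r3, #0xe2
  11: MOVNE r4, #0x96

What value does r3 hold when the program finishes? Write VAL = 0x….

0: ✓ CMP  NZCV=1000
1: · ADDPL
2: · ADDVS
3: ✓ MOVMI  r5←0x60
4: ✓ CMP  NZCV=1010
5: ✓ MOVLT  r4←0xcd
6: ✓ ADDNE  r3←0x7c
7: · MOVPL
8: ✓ CMP  NZCV=0011
9: ✓ ADDPL  r2←0xbc
10: · MOVMI
11: ✓ MOVNE  r4←0x96

VAL = 0x7c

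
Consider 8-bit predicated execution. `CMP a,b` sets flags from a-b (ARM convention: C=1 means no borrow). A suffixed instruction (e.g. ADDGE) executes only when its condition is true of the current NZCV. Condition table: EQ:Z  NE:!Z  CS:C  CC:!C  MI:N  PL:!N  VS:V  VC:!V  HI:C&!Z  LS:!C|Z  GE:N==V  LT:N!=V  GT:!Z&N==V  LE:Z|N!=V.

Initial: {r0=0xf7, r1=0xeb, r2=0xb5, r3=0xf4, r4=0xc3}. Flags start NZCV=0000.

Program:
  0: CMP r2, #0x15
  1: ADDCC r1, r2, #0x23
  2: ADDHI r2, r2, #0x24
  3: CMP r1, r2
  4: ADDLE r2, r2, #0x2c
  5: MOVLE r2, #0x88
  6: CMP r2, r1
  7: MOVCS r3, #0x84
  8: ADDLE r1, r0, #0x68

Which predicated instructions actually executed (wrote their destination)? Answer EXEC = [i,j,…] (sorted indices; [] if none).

EXEC = [2,8]

[0] flags=1010 → (cmp)
[1] flags=1010 CC?F → skip
[2] flags=1010 HI?T → r2=0xd9
[3] flags=0010 → (cmp)
[4] flags=0010 LE?F → skip
[5] flags=0010 LE?F → skip
[6] flags=1000 → (cmp)
[7] flags=1000 CS?F → skip
[8] flags=1000 LE?T → r1=0x5f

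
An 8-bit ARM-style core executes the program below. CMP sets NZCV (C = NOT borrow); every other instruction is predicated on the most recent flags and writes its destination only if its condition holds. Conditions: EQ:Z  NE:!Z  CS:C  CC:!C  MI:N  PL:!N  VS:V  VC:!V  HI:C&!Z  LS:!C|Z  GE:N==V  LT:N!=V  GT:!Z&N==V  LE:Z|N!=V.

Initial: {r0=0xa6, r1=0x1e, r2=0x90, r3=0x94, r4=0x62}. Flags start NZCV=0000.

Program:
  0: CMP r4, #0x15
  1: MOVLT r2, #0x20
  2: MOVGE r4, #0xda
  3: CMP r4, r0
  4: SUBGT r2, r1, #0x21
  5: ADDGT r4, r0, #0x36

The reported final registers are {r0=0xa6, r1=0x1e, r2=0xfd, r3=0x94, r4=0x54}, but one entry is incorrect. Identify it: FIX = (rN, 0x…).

FIX = (r4, 0xdc)

[0] flags=0010 → (cmp)
[1] flags=0010 LT?F → skip
[2] flags=0010 GE?T → r4=0xda
[3] flags=0010 → (cmp)
[4] flags=0010 GT?T → r2=0xfd
[5] flags=0010 GT?T → r4=0xdc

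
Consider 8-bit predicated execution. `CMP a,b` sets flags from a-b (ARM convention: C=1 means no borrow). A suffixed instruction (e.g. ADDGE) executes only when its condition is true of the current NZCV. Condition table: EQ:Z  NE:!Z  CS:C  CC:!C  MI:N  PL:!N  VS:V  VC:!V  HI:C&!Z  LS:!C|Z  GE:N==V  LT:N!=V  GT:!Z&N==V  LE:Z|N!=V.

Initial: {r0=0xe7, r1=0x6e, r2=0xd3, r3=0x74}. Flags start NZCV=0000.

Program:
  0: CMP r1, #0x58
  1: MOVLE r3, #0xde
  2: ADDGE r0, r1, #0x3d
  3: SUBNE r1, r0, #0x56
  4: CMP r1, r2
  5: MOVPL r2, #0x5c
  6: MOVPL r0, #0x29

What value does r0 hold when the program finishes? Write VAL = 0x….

VAL = 0xab

0: ✓ CMP  NZCV=0010
1: · MOVLE
2: ✓ ADDGE  r0←0xab
3: ✓ SUBNE  r1←0x55
4: ✓ CMP  NZCV=1001
5: · MOVPL
6: · MOVPL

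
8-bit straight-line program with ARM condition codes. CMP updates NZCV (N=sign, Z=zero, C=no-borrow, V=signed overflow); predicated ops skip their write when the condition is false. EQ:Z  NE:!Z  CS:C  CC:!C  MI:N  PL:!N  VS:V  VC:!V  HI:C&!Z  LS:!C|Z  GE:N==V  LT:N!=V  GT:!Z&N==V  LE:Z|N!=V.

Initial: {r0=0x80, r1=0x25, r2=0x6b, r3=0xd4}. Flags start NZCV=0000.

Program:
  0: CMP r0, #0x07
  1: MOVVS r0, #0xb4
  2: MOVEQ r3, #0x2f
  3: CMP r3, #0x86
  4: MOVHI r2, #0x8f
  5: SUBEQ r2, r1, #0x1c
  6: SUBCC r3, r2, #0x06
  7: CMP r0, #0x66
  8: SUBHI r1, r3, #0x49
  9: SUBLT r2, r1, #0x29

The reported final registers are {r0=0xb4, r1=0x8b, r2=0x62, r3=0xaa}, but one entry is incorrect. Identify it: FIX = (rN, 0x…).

FIX = (r3, 0xd4)

0: ✓ CMP  NZCV=0011
1: ✓ MOVVS  r0←0xb4
2: · MOVEQ
3: ✓ CMP  NZCV=0010
4: ✓ MOVHI  r2←0x8f
5: · SUBEQ
6: · SUBCC
7: ✓ CMP  NZCV=0011
8: ✓ SUBHI  r1←0x8b
9: ✓ SUBLT  r2←0x62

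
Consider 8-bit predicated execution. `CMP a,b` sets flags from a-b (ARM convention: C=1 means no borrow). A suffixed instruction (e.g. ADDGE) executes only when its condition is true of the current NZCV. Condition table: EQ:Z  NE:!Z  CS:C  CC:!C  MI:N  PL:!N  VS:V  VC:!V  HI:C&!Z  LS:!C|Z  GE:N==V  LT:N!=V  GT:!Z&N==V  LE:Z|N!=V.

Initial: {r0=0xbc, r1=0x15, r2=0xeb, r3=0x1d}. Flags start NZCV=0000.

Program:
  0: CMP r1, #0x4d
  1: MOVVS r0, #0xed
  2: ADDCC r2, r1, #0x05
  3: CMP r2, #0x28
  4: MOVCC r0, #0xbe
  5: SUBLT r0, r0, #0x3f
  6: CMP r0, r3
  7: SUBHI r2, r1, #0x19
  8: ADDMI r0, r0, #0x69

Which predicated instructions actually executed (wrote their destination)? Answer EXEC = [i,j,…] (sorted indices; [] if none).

EXEC = [2,4,5,7]

0: ✓ CMP  NZCV=1000
1: · MOVVS
2: ✓ ADDCC  r2←0x1a
3: ✓ CMP  NZCV=1000
4: ✓ MOVCC  r0←0xbe
5: ✓ SUBLT  r0←0x7f
6: ✓ CMP  NZCV=0010
7: ✓ SUBHI  r2←0xfc
8: · ADDMI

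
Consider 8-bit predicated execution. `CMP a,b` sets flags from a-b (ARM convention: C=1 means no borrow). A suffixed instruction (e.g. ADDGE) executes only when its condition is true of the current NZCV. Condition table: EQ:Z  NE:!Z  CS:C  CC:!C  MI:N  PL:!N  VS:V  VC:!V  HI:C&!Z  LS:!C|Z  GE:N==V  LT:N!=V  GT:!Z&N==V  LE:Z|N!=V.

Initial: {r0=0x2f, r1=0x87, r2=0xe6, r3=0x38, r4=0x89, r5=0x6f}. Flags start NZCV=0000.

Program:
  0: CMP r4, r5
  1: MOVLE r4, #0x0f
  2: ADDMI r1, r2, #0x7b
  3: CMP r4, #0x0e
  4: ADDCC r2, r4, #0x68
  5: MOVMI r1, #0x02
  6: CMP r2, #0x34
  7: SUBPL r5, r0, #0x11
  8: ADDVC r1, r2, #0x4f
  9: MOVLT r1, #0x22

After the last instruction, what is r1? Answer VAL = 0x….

VAL = 0x22

[0] flags=0011 → (cmp)
[1] flags=0011 LE?T → r4=0x0f
[2] flags=0011 MI?F → skip
[3] flags=0010 → (cmp)
[4] flags=0010 CC?F → skip
[5] flags=0010 MI?F → skip
[6] flags=1010 → (cmp)
[7] flags=1010 PL?F → skip
[8] flags=1010 VC?T → r1=0x35
[9] flags=1010 LT?T → r1=0x22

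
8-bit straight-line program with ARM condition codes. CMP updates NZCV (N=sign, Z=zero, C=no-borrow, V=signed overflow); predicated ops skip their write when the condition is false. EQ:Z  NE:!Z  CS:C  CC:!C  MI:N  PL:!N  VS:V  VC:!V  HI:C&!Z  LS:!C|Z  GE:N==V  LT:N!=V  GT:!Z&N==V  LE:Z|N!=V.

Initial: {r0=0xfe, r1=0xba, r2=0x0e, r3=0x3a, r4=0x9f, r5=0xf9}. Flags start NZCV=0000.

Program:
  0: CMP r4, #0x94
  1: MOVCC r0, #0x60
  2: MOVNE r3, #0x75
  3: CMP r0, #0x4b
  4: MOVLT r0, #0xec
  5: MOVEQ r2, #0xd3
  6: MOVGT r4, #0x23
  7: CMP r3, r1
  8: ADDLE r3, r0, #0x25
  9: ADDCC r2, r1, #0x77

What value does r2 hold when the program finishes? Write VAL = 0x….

VAL = 0x31

0: ✓ CMP  NZCV=0010
1: · MOVCC
2: ✓ MOVNE  r3←0x75
3: ✓ CMP  NZCV=1010
4: ✓ MOVLT  r0←0xec
5: · MOVEQ
6: · MOVGT
7: ✓ CMP  NZCV=1001
8: · ADDLE
9: ✓ ADDCC  r2←0x31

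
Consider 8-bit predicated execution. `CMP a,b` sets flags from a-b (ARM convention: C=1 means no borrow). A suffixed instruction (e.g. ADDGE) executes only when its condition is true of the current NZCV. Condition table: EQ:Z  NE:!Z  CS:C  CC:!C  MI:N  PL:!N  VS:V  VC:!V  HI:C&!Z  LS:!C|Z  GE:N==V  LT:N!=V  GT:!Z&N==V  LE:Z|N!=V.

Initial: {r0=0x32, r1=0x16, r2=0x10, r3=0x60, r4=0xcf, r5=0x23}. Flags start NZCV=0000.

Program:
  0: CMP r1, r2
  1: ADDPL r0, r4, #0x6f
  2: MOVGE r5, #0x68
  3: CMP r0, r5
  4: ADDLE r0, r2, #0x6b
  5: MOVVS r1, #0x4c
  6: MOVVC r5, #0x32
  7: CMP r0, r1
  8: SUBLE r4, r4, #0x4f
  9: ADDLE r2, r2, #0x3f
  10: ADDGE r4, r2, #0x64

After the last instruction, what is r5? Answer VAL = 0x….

VAL = 0x32

[0] flags=0010 → (cmp)
[1] flags=0010 PL?T → r0=0x3e
[2] flags=0010 GE?T → r5=0x68
[3] flags=1000 → (cmp)
[4] flags=1000 LE?T → r0=0x7b
[5] flags=1000 VS?F → skip
[6] flags=1000 VC?T → r5=0x32
[7] flags=0010 → (cmp)
[8] flags=0010 LE?F → skip
[9] flags=0010 LE?F → skip
[10] flags=0010 GE?T → r4=0x74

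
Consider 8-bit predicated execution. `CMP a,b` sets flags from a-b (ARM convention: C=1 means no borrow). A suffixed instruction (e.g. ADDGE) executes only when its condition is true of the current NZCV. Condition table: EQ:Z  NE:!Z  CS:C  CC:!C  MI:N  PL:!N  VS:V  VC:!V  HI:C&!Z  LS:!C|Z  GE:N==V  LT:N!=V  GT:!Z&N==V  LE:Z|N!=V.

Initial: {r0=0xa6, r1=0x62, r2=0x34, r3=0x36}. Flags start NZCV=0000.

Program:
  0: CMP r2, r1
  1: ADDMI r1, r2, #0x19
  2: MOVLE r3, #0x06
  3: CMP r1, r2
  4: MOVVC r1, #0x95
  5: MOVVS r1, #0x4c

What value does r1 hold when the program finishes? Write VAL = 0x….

[0] flags=1000 → (cmp)
[1] flags=1000 MI?T → r1=0x4d
[2] flags=1000 LE?T → r3=0x06
[3] flags=0010 → (cmp)
[4] flags=0010 VC?T → r1=0x95
[5] flags=0010 VS?F → skip

VAL = 0x95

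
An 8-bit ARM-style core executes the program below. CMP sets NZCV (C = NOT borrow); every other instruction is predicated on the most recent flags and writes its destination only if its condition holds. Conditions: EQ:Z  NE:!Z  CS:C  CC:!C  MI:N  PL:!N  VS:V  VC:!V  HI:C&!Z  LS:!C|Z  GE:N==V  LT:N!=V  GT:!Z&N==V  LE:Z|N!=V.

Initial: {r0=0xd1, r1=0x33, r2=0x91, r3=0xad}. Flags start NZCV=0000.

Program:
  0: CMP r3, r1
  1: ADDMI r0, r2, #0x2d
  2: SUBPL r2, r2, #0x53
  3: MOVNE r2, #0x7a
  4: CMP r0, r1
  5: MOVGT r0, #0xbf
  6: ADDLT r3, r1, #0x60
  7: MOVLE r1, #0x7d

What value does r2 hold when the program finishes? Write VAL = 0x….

VAL = 0x7a

0: ✓ CMP  NZCV=0011
1: · ADDMI
2: ✓ SUBPL  r2←0x3e
3: ✓ MOVNE  r2←0x7a
4: ✓ CMP  NZCV=1010
5: · MOVGT
6: ✓ ADDLT  r3←0x93
7: ✓ MOVLE  r1←0x7d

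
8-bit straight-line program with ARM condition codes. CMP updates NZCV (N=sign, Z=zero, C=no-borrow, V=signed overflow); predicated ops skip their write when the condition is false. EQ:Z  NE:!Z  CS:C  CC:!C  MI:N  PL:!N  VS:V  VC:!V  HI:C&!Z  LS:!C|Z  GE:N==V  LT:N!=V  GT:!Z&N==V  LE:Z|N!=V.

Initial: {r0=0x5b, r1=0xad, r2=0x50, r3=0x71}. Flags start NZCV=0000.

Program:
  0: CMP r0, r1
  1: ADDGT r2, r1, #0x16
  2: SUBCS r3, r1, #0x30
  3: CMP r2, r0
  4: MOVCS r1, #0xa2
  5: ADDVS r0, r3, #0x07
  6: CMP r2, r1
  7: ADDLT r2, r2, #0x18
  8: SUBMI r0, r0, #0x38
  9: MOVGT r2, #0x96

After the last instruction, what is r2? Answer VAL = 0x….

VAL = 0x96

0: ✓ CMP  NZCV=1001
1: ✓ ADDGT  r2←0xc3
2: · SUBCS
3: ✓ CMP  NZCV=0011
4: ✓ MOVCS  r1←0xa2
5: ✓ ADDVS  r0←0x78
6: ✓ CMP  NZCV=0010
7: · ADDLT
8: · SUBMI
9: ✓ MOVGT  r2←0x96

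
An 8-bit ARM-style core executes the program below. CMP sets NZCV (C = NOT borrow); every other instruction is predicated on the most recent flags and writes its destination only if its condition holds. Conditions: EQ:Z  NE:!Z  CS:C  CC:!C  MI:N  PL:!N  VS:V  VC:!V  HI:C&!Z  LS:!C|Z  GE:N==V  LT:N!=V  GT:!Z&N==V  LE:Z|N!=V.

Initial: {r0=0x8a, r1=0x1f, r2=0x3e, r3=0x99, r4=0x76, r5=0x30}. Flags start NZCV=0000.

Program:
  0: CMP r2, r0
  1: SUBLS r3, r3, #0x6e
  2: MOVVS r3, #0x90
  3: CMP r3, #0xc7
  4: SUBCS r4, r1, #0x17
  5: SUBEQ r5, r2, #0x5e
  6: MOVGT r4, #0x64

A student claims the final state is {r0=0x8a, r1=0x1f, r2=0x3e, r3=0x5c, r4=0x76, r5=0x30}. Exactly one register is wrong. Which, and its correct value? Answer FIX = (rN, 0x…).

0: ✓ CMP  NZCV=1001
1: ✓ SUBLS  r3←0x2b
2: ✓ MOVVS  r3←0x90
3: ✓ CMP  NZCV=1000
4: · SUBCS
5: · SUBEQ
6: · MOVGT

FIX = (r3, 0x90)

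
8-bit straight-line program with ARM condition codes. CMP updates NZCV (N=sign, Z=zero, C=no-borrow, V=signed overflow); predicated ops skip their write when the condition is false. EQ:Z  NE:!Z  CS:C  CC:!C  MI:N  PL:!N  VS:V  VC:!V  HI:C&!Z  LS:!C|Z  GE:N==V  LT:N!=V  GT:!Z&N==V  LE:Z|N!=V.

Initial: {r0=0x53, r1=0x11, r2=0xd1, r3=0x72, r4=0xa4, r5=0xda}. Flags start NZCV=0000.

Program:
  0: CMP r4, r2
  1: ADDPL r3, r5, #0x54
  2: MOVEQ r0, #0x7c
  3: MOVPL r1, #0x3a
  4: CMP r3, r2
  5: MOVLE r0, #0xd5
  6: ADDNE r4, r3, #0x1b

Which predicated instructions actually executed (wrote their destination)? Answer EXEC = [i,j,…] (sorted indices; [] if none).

EXEC = [6]

[0] flags=1000 → (cmp)
[1] flags=1000 PL?F → skip
[2] flags=1000 EQ?F → skip
[3] flags=1000 PL?F → skip
[4] flags=1001 → (cmp)
[5] flags=1001 LE?F → skip
[6] flags=1001 NE?T → r4=0x8d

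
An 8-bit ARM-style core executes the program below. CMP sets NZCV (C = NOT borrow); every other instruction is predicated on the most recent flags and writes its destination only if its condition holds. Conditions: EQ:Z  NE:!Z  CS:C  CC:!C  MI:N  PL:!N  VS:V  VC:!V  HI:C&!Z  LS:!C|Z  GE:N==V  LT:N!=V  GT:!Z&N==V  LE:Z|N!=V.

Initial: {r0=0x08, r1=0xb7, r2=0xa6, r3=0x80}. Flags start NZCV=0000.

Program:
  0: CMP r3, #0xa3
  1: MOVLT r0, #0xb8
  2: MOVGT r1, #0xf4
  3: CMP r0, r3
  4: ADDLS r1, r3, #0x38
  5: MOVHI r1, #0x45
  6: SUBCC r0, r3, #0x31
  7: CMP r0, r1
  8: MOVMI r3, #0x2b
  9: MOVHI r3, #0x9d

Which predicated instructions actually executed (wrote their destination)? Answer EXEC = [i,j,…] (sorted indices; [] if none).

EXEC = [1,5,9]

0: ✓ CMP  NZCV=1000
1: ✓ MOVLT  r0←0xb8
2: · MOVGT
3: ✓ CMP  NZCV=0010
4: · ADDLS
5: ✓ MOVHI  r1←0x45
6: · SUBCC
7: ✓ CMP  NZCV=0011
8: · MOVMI
9: ✓ MOVHI  r3←0x9d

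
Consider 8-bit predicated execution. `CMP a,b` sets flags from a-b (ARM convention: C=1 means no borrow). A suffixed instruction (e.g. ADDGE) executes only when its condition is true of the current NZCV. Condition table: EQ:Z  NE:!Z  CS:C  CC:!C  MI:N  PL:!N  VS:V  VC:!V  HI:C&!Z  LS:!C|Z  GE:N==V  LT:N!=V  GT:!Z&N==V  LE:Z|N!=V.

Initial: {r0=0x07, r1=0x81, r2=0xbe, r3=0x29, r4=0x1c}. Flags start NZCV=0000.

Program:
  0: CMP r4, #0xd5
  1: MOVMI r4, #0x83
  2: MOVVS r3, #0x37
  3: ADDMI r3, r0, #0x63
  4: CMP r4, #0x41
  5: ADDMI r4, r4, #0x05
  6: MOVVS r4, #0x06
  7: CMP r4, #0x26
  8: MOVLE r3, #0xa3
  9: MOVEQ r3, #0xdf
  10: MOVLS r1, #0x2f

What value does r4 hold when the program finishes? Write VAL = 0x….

VAL = 0x21

[0] flags=0000 → (cmp)
[1] flags=0000 MI?F → skip
[2] flags=0000 VS?F → skip
[3] flags=0000 MI?F → skip
[4] flags=1000 → (cmp)
[5] flags=1000 MI?T → r4=0x21
[6] flags=1000 VS?F → skip
[7] flags=1000 → (cmp)
[8] flags=1000 LE?T → r3=0xa3
[9] flags=1000 EQ?F → skip
[10] flags=1000 LS?T → r1=0x2f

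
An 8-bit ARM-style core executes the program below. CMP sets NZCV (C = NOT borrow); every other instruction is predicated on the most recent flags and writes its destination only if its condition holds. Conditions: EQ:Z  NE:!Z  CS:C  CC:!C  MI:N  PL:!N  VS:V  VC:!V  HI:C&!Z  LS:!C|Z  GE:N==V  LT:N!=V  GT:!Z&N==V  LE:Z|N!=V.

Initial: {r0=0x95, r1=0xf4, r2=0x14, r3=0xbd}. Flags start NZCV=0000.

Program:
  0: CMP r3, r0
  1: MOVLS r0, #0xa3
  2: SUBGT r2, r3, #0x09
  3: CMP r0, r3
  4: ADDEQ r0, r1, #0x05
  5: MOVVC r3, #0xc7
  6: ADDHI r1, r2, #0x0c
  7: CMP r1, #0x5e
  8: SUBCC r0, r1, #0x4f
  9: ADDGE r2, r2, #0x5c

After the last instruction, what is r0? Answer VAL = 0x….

VAL = 0x95

[0] flags=0010 → (cmp)
[1] flags=0010 LS?F → skip
[2] flags=0010 GT?T → r2=0xb4
[3] flags=1000 → (cmp)
[4] flags=1000 EQ?F → skip
[5] flags=1000 VC?T → r3=0xc7
[6] flags=1000 HI?F → skip
[7] flags=1010 → (cmp)
[8] flags=1010 CC?F → skip
[9] flags=1010 GE?F → skip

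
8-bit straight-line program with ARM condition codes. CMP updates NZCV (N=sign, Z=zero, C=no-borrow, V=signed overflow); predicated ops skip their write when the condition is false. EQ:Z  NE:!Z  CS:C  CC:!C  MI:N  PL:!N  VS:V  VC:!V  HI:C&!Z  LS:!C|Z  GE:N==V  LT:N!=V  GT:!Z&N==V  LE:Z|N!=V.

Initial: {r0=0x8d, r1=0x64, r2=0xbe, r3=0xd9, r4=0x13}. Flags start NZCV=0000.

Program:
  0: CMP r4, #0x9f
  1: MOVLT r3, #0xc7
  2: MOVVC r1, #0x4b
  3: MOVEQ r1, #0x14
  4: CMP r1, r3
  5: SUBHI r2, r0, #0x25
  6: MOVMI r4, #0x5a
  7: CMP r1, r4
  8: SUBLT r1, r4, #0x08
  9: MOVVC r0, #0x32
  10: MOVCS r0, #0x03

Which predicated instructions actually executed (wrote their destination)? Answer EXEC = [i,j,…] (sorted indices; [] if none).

EXEC = [2,9,10]

0: ✓ CMP  NZCV=0000
1: · MOVLT
2: ✓ MOVVC  r1←0x4b
3: · MOVEQ
4: ✓ CMP  NZCV=0000
5: · SUBHI
6: · MOVMI
7: ✓ CMP  NZCV=0010
8: · SUBLT
9: ✓ MOVVC  r0←0x32
10: ✓ MOVCS  r0←0x03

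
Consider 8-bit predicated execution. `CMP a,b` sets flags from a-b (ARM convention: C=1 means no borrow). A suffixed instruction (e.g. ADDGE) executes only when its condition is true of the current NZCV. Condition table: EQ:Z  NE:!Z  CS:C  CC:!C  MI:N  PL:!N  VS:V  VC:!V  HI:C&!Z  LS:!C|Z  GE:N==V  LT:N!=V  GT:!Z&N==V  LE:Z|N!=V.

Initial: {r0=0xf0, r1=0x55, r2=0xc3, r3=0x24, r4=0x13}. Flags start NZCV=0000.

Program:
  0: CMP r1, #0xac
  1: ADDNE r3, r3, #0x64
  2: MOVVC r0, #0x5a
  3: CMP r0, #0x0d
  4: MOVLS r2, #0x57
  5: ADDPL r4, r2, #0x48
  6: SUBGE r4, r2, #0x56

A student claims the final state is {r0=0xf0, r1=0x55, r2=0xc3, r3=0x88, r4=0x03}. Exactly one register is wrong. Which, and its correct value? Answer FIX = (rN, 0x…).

[0] flags=1001 → (cmp)
[1] flags=1001 NE?T → r3=0x88
[2] flags=1001 VC?F → skip
[3] flags=1010 → (cmp)
[4] flags=1010 LS?F → skip
[5] flags=1010 PL?F → skip
[6] flags=1010 GE?F → skip

FIX = (r4, 0x13)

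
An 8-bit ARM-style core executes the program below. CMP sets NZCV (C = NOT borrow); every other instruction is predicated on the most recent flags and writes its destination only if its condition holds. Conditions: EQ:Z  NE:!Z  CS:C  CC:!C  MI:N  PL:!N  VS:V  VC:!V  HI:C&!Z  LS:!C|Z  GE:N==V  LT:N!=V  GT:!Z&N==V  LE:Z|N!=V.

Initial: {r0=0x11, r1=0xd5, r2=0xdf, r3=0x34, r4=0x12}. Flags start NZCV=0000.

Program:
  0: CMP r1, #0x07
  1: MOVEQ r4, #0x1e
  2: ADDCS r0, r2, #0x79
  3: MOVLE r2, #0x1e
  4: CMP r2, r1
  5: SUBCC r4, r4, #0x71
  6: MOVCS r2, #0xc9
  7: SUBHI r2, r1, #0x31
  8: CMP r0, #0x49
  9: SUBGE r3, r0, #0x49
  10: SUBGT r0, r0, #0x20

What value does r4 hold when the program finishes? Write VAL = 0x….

VAL = 0xa1

0: ✓ CMP  NZCV=1010
1: · MOVEQ
2: ✓ ADDCS  r0←0x58
3: ✓ MOVLE  r2←0x1e
4: ✓ CMP  NZCV=0000
5: ✓ SUBCC  r4←0xa1
6: · MOVCS
7: · SUBHI
8: ✓ CMP  NZCV=0010
9: ✓ SUBGE  r3←0x0f
10: ✓ SUBGT  r0←0x38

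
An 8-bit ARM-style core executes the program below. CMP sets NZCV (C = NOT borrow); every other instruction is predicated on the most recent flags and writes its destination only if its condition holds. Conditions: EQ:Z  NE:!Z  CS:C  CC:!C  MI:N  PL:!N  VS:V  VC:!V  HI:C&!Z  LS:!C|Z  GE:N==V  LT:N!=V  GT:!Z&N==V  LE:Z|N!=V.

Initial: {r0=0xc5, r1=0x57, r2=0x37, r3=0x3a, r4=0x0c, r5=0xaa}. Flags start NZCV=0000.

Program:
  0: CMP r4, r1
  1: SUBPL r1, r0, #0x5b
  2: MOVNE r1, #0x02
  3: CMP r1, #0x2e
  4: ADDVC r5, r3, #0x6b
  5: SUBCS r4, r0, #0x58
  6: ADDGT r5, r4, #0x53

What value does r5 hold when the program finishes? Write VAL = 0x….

VAL = 0xa5

0: ✓ CMP  NZCV=1000
1: · SUBPL
2: ✓ MOVNE  r1←0x02
3: ✓ CMP  NZCV=1000
4: ✓ ADDVC  r5←0xa5
5: · SUBCS
6: · ADDGT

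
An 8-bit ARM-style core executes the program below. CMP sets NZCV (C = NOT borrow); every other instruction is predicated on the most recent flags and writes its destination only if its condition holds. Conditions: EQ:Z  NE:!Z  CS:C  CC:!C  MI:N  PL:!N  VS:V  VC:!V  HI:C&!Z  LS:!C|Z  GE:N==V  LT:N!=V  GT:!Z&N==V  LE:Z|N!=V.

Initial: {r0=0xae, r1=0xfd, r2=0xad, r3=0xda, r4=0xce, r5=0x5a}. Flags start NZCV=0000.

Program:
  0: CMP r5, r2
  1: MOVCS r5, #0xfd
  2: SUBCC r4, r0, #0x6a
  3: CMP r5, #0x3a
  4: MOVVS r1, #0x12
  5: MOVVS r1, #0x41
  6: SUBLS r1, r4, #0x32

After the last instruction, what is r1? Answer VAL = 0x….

VAL = 0xfd

[0] flags=1001 → (cmp)
[1] flags=1001 CS?F → skip
[2] flags=1001 CC?T → r4=0x44
[3] flags=0010 → (cmp)
[4] flags=0010 VS?F → skip
[5] flags=0010 VS?F → skip
[6] flags=0010 LS?F → skip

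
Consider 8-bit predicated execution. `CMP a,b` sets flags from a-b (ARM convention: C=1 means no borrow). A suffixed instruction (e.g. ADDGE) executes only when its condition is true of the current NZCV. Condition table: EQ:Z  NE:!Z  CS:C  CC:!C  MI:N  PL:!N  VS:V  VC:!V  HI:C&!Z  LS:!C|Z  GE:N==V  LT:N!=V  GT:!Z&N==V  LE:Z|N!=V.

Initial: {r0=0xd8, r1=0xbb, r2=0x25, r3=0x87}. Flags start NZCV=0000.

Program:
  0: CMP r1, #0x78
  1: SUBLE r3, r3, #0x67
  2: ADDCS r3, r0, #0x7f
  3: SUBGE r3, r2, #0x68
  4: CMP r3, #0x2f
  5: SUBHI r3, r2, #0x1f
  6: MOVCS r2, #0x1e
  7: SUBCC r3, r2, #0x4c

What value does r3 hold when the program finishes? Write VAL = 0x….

VAL = 0x06

[0] flags=0011 → (cmp)
[1] flags=0011 LE?T → r3=0x20
[2] flags=0011 CS?T → r3=0x57
[3] flags=0011 GE?F → skip
[4] flags=0010 → (cmp)
[5] flags=0010 HI?T → r3=0x06
[6] flags=0010 CS?T → r2=0x1e
[7] flags=0010 CC?F → skip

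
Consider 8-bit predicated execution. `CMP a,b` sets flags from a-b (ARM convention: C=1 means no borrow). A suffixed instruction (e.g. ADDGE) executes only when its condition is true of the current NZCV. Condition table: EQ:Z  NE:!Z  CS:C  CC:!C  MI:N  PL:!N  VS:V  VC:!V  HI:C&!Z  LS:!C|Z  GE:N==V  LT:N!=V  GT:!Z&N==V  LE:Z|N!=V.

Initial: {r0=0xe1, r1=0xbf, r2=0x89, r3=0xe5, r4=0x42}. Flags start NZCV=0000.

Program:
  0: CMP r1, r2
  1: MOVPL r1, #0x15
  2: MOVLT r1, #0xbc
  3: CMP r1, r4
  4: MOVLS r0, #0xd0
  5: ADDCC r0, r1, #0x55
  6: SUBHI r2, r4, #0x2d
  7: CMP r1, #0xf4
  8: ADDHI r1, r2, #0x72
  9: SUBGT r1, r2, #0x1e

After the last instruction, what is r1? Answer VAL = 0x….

0: ✓ CMP  NZCV=0010
1: ✓ MOVPL  r1←0x15
2: · MOVLT
3: ✓ CMP  NZCV=1000
4: ✓ MOVLS  r0←0xd0
5: ✓ ADDCC  r0←0x6a
6: · SUBHI
7: ✓ CMP  NZCV=0000
8: · ADDHI
9: ✓ SUBGT  r1←0x6b

VAL = 0x6b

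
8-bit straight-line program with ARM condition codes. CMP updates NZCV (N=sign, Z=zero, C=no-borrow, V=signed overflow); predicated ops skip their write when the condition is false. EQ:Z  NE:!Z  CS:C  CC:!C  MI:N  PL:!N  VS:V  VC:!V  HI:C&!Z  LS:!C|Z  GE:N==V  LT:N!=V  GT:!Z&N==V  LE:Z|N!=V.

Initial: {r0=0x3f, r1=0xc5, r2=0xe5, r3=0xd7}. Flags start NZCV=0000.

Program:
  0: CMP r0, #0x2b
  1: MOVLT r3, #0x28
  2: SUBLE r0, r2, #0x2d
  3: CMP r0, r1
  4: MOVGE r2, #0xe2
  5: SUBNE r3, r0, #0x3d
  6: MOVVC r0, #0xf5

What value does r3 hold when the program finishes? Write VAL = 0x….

[0] flags=0010 → (cmp)
[1] flags=0010 LT?F → skip
[2] flags=0010 LE?F → skip
[3] flags=0000 → (cmp)
[4] flags=0000 GE?T → r2=0xe2
[5] flags=0000 NE?T → r3=0x02
[6] flags=0000 VC?T → r0=0xf5

VAL = 0x02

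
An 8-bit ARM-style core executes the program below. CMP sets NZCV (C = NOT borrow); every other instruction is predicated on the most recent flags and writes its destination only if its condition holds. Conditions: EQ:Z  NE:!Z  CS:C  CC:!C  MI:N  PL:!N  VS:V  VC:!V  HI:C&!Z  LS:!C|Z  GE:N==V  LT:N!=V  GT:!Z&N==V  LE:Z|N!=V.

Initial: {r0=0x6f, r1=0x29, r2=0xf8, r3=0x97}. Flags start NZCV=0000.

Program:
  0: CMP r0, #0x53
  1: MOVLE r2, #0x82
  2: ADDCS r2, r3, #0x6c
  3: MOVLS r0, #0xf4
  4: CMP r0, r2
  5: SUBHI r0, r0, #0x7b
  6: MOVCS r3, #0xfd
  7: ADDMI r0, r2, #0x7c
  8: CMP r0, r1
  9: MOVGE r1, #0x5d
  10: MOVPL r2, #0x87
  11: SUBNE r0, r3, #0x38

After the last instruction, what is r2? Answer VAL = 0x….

VAL = 0x03

0: ✓ CMP  NZCV=0010
1: · MOVLE
2: ✓ ADDCS  r2←0x03
3: · MOVLS
4: ✓ CMP  NZCV=0010
5: ✓ SUBHI  r0←0xf4
6: ✓ MOVCS  r3←0xfd
7: · ADDMI
8: ✓ CMP  NZCV=1010
9: · MOVGE
10: · MOVPL
11: ✓ SUBNE  r0←0xc5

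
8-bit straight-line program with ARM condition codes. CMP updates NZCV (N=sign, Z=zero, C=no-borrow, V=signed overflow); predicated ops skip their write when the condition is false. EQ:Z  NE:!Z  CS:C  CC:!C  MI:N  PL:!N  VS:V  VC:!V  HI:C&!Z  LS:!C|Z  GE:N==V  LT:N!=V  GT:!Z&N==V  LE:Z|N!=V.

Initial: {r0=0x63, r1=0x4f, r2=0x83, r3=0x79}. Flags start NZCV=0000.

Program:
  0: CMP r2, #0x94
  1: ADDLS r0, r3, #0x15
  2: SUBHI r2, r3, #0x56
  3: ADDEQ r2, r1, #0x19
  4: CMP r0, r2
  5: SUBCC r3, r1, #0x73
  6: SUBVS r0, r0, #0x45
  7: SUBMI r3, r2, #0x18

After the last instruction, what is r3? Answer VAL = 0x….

[0] flags=1000 → (cmp)
[1] flags=1000 LS?T → r0=0x8e
[2] flags=1000 HI?F → skip
[3] flags=1000 EQ?F → skip
[4] flags=0010 → (cmp)
[5] flags=0010 CC?F → skip
[6] flags=0010 VS?F → skip
[7] flags=0010 MI?F → skip

VAL = 0x79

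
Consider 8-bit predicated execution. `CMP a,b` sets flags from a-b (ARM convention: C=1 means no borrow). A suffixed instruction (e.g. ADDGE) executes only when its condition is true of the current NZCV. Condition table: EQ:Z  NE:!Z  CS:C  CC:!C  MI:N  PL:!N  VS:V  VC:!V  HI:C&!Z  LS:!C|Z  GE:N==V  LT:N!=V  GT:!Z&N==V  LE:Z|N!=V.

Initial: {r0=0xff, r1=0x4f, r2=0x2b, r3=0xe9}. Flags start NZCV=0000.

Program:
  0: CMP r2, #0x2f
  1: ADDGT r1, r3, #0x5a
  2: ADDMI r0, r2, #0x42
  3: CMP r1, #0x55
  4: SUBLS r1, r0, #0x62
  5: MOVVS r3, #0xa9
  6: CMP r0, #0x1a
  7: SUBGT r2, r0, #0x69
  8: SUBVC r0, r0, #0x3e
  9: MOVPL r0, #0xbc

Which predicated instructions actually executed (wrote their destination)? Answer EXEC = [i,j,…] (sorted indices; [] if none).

EXEC = [2,4,7,8,9]

0: ✓ CMP  NZCV=1000
1: · ADDGT
2: ✓ ADDMI  r0←0x6d
3: ✓ CMP  NZCV=1000
4: ✓ SUBLS  r1←0x0b
5: · MOVVS
6: ✓ CMP  NZCV=0010
7: ✓ SUBGT  r2←0x04
8: ✓ SUBVC  r0←0x2f
9: ✓ MOVPL  r0←0xbc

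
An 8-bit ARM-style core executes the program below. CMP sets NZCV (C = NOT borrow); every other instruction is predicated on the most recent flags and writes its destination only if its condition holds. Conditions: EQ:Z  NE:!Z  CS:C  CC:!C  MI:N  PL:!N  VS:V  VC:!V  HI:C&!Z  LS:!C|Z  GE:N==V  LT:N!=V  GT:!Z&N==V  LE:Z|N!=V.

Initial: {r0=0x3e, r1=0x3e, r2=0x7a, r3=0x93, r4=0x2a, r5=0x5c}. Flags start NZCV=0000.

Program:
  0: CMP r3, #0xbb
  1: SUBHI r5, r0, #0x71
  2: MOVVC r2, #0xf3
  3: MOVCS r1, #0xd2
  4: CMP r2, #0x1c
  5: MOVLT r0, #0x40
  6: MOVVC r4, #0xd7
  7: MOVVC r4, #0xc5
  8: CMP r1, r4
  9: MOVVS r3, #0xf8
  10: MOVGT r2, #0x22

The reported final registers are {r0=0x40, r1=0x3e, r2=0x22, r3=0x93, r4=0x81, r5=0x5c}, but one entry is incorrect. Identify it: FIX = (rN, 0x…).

FIX = (r4, 0xc5)

0: ✓ CMP  NZCV=1000
1: · SUBHI
2: ✓ MOVVC  r2←0xf3
3: · MOVCS
4: ✓ CMP  NZCV=1010
5: ✓ MOVLT  r0←0x40
6: ✓ MOVVC  r4←0xd7
7: ✓ MOVVC  r4←0xc5
8: ✓ CMP  NZCV=0000
9: · MOVVS
10: ✓ MOVGT  r2←0x22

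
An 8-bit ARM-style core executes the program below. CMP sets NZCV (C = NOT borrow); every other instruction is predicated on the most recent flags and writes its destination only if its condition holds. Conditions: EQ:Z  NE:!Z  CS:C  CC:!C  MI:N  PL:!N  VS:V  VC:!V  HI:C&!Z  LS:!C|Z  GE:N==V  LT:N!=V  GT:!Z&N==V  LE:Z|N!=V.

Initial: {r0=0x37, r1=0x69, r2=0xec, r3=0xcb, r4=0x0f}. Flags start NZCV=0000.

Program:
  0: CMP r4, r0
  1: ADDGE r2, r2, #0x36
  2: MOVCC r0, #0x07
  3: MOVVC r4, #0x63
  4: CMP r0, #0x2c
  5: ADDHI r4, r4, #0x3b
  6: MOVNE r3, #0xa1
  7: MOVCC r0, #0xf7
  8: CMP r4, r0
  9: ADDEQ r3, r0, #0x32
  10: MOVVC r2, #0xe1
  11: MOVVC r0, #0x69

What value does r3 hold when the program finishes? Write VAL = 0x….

VAL = 0xa1

0: ✓ CMP  NZCV=1000
1: · ADDGE
2: ✓ MOVCC  r0←0x07
3: ✓ MOVVC  r4←0x63
4: ✓ CMP  NZCV=1000
5: · ADDHI
6: ✓ MOVNE  r3←0xa1
7: ✓ MOVCC  r0←0xf7
8: ✓ CMP  NZCV=0000
9: · ADDEQ
10: ✓ MOVVC  r2←0xe1
11: ✓ MOVVC  r0←0x69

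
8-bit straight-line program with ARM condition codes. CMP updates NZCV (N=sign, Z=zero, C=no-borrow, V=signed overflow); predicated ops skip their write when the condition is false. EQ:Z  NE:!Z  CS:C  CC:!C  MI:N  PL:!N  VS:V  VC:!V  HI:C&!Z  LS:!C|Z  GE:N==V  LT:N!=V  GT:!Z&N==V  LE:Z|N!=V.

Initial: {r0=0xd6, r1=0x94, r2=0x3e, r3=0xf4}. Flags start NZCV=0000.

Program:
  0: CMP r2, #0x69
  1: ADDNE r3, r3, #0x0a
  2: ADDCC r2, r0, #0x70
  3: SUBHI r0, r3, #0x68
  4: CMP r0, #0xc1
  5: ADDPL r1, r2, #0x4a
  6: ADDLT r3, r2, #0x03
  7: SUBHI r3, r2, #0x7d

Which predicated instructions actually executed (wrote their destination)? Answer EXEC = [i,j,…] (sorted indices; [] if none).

EXEC = [1,2,5,7]

0: ✓ CMP  NZCV=1000
1: ✓ ADDNE  r3←0xfe
2: ✓ ADDCC  r2←0x46
3: · SUBHI
4: ✓ CMP  NZCV=0010
5: ✓ ADDPL  r1←0x90
6: · ADDLT
7: ✓ SUBHI  r3←0xc9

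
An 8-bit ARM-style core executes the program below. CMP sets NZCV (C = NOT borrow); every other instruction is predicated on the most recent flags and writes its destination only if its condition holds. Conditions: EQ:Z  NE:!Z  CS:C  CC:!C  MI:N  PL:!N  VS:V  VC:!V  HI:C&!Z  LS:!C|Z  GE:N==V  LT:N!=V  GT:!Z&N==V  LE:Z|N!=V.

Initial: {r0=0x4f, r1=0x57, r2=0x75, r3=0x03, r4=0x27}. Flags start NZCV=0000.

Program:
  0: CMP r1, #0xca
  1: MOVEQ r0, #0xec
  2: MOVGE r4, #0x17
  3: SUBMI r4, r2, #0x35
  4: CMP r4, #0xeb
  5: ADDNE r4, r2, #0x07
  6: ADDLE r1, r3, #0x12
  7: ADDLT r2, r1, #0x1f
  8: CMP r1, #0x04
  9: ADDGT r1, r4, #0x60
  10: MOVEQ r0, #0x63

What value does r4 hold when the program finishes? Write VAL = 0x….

0: ✓ CMP  NZCV=1001
1: · MOVEQ
2: ✓ MOVGE  r4←0x17
3: ✓ SUBMI  r4←0x40
4: ✓ CMP  NZCV=0000
5: ✓ ADDNE  r4←0x7c
6: · ADDLE
7: · ADDLT
8: ✓ CMP  NZCV=0010
9: ✓ ADDGT  r1←0xdc
10: · MOVEQ

VAL = 0x7c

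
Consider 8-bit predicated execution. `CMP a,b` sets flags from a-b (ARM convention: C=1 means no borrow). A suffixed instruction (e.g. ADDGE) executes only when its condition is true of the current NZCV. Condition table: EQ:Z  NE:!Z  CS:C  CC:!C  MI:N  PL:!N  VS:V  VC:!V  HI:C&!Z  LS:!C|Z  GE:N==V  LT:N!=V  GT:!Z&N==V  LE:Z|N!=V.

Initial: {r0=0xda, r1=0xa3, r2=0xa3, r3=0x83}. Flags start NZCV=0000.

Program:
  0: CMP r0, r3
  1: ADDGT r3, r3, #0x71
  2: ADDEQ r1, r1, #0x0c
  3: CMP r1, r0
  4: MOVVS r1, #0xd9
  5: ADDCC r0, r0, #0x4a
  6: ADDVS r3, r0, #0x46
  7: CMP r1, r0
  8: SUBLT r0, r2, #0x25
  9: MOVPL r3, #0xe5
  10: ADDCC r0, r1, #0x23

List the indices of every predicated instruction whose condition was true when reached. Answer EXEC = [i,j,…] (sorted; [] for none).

EXEC = [1,5,8,9]

0: ✓ CMP  NZCV=0010
1: ✓ ADDGT  r3←0xf4
2: · ADDEQ
3: ✓ CMP  NZCV=1000
4: · MOVVS
5: ✓ ADDCC  r0←0x24
6: · ADDVS
7: ✓ CMP  NZCV=0011
8: ✓ SUBLT  r0←0x7e
9: ✓ MOVPL  r3←0xe5
10: · ADDCC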